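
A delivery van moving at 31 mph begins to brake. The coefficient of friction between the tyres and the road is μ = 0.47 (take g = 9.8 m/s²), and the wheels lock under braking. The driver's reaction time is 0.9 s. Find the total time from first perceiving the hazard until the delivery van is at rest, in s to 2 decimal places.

Total time ≈ 3.91 s

31 mph × 0.44704 = 13.8582 m/s.
a = μg = 0.47 × 9.8 = 4.606 m/s².
Braking time = v/a = 13.8582 / 4.606 = 3.009 s.
Total = 0.9 + 3.009 = 3.909 s.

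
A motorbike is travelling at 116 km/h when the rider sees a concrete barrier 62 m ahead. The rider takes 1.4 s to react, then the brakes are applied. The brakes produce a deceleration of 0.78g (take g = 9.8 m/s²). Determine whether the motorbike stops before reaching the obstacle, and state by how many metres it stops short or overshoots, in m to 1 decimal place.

No — it overshoots by 51.0 m

116 km/h ÷ 3.6 = 32.2222 m/s.
a = 0.78 × 9.8 = 7.644 m/s².
Reaction distance = 32.2222 × 1.4 = 45.111 m.
Braking distance = v²/(2a) = 1038.270 / 15.288 = 67.914 m.
Total stopping distance = 45.111 + 67.914 = 113.025 m, vs 62 m available — it cannot stop in time and overshoots by 113.025 − 62 = 51.025 m.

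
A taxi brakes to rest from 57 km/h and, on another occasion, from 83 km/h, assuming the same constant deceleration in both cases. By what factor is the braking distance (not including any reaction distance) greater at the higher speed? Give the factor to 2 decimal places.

Factor ≈ 2.12

Braking distance d = v²/(2a), so with a fixed, d ∝ v².
Factor = (83/57)² = 1.4561² = 2.1202.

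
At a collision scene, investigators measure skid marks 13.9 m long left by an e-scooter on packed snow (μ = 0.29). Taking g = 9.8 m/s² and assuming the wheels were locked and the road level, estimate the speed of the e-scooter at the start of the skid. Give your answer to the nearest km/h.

Deceleration a = μg = 0.29 × 9.8 = 2.842 m/s².
v = √(2a·d) = √(2 × 2.842 × 13.9) = √79.008 = 8.8886 m/s.
= 8.8886 × 3.6 = 31.999 km/h.

Initial speed ≈ 32 km/h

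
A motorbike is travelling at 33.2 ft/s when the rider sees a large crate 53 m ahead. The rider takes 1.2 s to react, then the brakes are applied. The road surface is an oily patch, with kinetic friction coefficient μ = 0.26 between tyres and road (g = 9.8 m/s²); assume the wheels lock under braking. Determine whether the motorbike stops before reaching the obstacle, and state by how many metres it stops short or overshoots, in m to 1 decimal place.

Yes — it stops 20.8 m short of the obstacle

33.2 ft/s × 0.3048 = 10.1194 m/s.
a = μg = 0.26 × 9.8 = 2.548 m/s².
Reaction distance = 10.1194 × 1.2 = 12.143 m.
Braking distance = v²/(2a) = 102.402 / 5.096 = 20.095 m.
Total stopping distance = 12.143 + 20.095 = 32.238 m, vs 53 m available — it stops with 53 − 32.238 = 20.762 m to spare.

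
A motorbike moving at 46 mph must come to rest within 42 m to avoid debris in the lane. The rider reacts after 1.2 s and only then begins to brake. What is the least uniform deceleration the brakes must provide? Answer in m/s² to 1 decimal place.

46 mph × 0.44704 = 20.5638 m/s.
Distance covered during reaction = 20.5638 × 1.2 = 24.677 m.
Distance available for braking: 42 − 24.677 = 17.323 m.
v² = 2a·d ⇒ a = v²/(2d) = 20.5638² / (2 × 17.323) = 422.870 / 34.646 = 12.2054 m/s².

Required deceleration ≈ 12.2 m/s²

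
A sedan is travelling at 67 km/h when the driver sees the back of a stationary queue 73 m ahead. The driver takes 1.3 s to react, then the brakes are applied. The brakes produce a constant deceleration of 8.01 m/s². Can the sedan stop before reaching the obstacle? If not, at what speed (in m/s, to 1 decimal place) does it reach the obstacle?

Yes — it stops about 27.2 m short of the obstacle, so it never reaches it

67 km/h ÷ 3.6 = 18.6111 m/s.
Reaction distance = 18.6111 × 1.3 = 24.194 m.
Braking distance = v²/(2a) = 346.373 / 16.020 = 21.621 m.
Total stopping distance = 24.194 + 21.621 = 45.815 m, vs 73 m available — it stops with 73 − 45.815 = 27.185 m to spare.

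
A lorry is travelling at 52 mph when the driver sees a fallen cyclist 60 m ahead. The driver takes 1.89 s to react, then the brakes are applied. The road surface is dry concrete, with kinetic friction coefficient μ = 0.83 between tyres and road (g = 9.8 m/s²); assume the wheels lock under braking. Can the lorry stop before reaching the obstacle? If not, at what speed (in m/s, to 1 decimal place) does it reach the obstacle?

No — it strikes the obstacle at 16.7 m/s

52 mph × 0.44704 = 23.2461 m/s.
a = μg = 0.83 × 9.8 = 8.134 m/s².
Reaction distance = 23.2461 × 1.89 = 43.935 m.
Braking distance needed to stop: v²/(2a) = 540.381 / 16.268 = 33.217 m, so total needed = 43.935 + 33.217 = 77.152 m > 60 m — it cannot stop.
Distance remaining when braking begins: 60 − 43.935 = 16.065 m.
v² = v₀² − 2a·d = 540.381 − 2 × 8.134 × 16.065 = 279.036 m²/s².
v = √279.036 = 16.704 m/s.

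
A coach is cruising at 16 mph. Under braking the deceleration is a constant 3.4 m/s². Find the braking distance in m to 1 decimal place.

16 mph × 0.44704 = 7.1526 m/s.
Braking distance = v²/(2a) = 7.1526² / (2 × 3.400) = 51.160 / 6.800 = 7.524 m.

Braking distance ≈ 7.5 m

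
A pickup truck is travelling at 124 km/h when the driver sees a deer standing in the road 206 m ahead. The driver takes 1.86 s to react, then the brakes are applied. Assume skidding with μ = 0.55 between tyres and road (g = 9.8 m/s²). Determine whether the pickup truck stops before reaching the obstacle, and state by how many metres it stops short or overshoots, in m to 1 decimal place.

124 km/h ÷ 3.6 = 34.4444 m/s.
a = μg = 0.55 × 9.8 = 5.390 m/s².
Reaction distance = 34.4444 × 1.86 = 64.067 m.
Braking distance = v²/(2a) = 1186.417 / 10.780 = 110.057 m.
Total stopping distance = 64.067 + 110.057 = 174.124 m, vs 206 m available — it stops with 206 − 174.124 = 31.876 m to spare.

Yes — it stops 31.9 m short of the obstacle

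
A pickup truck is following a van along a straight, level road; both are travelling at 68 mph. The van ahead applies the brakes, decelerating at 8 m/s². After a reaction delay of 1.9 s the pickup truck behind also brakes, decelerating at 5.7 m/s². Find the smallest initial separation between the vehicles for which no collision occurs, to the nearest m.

68 mph × 0.44704 = 30.3987 m/s.
Leader travels v²/(2a_L) = 924.081 / 16.000 = 57.755 m before stopping.
Follower covers v·t_r = 30.3987 × 1.9 = 57.758 m while reacting, then v²/(2a_F) = 924.081 / 11.400 = 81.060 m while braking, for a total of 57.758 + 81.060 = 138.818 m.
Since a_F ≤ a_L and the follower starts braking later, the follower is never slower than the leader, so the closest approach is when both have stopped.
Minimum gap = 138.818 − 57.755 = 81.063 m.

Minimum gap ≈ 81 m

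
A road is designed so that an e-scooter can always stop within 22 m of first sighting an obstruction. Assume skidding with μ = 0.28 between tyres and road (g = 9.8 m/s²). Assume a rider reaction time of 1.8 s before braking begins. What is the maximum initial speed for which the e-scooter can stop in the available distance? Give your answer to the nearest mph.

Maximum speed ≈ 16 mph

a = μg = 0.28 × 9.8 = 2.744 m/s².
Stopping distance: v·t_r + v²/(2a) = 22 with t_r = 1.8 s and a = 2.744 m/s².
So v² + 9.878 v − 120.74 = 0.
Positive root: v = −a·t_r + √((a·t_r)² + 2a·d) = −4.939 + √(24.394 + 120.74) = 7.1082 m/s.
7.1082 m/s ÷ 0.44704 = 15.901 mph.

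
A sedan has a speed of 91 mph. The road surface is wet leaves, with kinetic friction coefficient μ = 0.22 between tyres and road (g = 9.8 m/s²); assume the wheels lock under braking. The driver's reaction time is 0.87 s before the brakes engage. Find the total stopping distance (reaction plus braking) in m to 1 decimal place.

Total stopping distance ≈ 419.2 m

91 mph × 0.44704 = 40.6806 m/s.
a = μg = 0.22 × 9.8 = 2.156 m/s².
Reaction distance = v·t_r = 40.6806 × 0.87 = 35.392 m.
Braking distance = v²/(2a) = 40.6806² / (2 × 2.156) = 1654.911 / 4.312 = 383.792 m.
Total = 35.392 + 383.792 = 419.184 m.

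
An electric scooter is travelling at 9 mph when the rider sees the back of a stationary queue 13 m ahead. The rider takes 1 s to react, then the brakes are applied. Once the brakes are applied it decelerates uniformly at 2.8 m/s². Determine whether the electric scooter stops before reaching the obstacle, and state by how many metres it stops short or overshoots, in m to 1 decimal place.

9 mph × 0.44704 = 4.0234 m/s.
Reaction distance = 4.0234 × 1 = 4.023 m.
Braking distance = v²/(2a) = 16.188 / 5.600 = 2.891 m.
Total stopping distance = 4.023 + 2.891 = 6.914 m, vs 13 m available — it stops with 13 − 6.914 = 6.086 m to spare.

Yes — it stops 6.1 m short of the obstacle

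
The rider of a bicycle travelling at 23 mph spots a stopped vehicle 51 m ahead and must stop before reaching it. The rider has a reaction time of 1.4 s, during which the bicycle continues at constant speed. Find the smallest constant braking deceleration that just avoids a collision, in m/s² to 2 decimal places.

23 mph × 0.44704 = 10.2819 m/s.
Distance covered during reaction = 10.2819 × 1.4 = 14.395 m.
Distance available for braking: 51 − 14.395 = 36.605 m.
v² = 2a·d ⇒ a = v²/(2d) = 10.2819² / (2 × 36.605) = 105.717 / 73.210 = 1.4440 m/s².

Required deceleration ≈ 1.44 m/s²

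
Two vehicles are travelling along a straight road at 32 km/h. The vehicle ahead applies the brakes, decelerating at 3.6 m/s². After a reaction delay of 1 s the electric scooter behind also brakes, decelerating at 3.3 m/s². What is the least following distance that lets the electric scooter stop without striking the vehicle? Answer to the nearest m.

32 km/h ÷ 3.6 = 8.8889 m/s.
Leader travels v²/(2a_L) = 79.013 / 7.200 = 10.974 m before stopping.
Follower covers v·t_r = 8.8889 × 1 = 8.889 m while reacting, then v²/(2a_F) = 79.013 / 6.600 = 11.972 m while braking, for a total of 8.889 + 11.972 = 20.861 m.
Since a_F ≤ a_L and the follower starts braking later, the follower is never slower than the leader, so the closest approach is when both have stopped.
Minimum gap = 20.861 − 10.974 = 9.887 m.

Minimum gap ≈ 10 m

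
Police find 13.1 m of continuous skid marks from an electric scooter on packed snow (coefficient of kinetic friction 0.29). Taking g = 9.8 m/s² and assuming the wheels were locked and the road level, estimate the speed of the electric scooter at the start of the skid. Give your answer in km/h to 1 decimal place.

Deceleration a = μg = 0.29 × 9.8 = 2.842 m/s².
v = √(2a·d) = √(2 × 2.842 × 13.1) = √74.460 = 8.6290 m/s.
= 8.6290 × 3.6 = 31.064 km/h.

Initial speed ≈ 31.1 km/h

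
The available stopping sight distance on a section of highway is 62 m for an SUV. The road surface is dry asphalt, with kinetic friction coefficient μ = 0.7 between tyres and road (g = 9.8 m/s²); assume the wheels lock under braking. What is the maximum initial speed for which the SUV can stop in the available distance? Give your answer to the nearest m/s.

Maximum speed ≈ 29 m/s

a = μg = 0.7 × 9.8 = 6.860 m/s².
v²/(2a) = d ⇒ v = √(2 × 6.860 × 62) = √850.64 = 29.1657 m/s.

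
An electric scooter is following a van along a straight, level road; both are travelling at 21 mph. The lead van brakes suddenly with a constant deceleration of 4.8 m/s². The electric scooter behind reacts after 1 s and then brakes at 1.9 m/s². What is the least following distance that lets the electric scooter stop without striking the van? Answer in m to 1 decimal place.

21 mph × 0.44704 = 9.3878 m/s.
Leader travels v²/(2a_L) = 88.131 / 9.600 = 9.180 m before stopping.
Follower covers v·t_r = 9.3878 × 1 = 9.388 m while reacting, then v²/(2a_F) = 88.131 / 3.800 = 23.192 m while braking, for a total of 9.388 + 23.192 = 32.580 m.
Since a_F ≤ a_L and the follower starts braking later, the follower is never slower than the leader, so the closest approach is when both have stopped.
Minimum gap = 32.580 − 9.180 = 23.400 m.

Minimum gap ≈ 23.4 m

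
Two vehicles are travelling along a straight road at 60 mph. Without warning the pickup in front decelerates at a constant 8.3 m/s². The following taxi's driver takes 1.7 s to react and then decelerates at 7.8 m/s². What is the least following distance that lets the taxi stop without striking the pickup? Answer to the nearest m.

60 mph × 0.44704 = 26.8224 m/s.
Leader travels v²/(2a_L) = 719.441 / 16.600 = 43.340 m before stopping.
Follower covers v·t_r = 26.8224 × 1.7 = 45.598 m while reacting, then v²/(2a_F) = 719.441 / 15.600 = 46.118 m while braking, for a total of 45.598 + 46.118 = 91.716 m.
Since a_F ≤ a_L and the follower starts braking later, the follower is never slower than the leader, so the closest approach is when both have stopped.
Minimum gap = 91.716 − 43.340 = 48.376 m.

Minimum gap ≈ 48 m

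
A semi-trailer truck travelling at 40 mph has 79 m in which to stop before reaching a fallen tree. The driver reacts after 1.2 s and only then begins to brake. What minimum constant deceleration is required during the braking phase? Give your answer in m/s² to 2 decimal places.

40 mph × 0.44704 = 17.8816 m/s.
Distance covered during reaction = 17.8816 × 1.2 = 21.458 m.
Distance available for braking: 79 − 21.458 = 57.542 m.
v² = 2a·d ⇒ a = v²/(2d) = 17.8816² / (2 × 57.542) = 319.752 / 115.084 = 2.7784 m/s².

Required deceleration ≈ 2.78 m/s²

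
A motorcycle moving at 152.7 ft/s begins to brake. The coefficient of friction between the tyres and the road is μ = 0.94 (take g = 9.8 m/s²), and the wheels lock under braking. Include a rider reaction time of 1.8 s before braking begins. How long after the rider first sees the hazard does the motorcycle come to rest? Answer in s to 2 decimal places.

Total time ≈ 6.85 s

152.7 ft/s × 0.3048 = 46.5430 m/s.
a = μg = 0.94 × 9.8 = 9.212 m/s².
Braking time = v/a = 46.5430 / 9.212 = 5.052 s.
Total = 1.8 + 5.052 = 6.852 s.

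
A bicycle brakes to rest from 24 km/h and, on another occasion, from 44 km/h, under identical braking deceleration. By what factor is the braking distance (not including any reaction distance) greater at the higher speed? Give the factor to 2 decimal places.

Braking distance d = v²/(2a), so with a fixed, d ∝ v².
Factor = (44/24)² = 1.8333² = 3.3610.

Factor ≈ 3.36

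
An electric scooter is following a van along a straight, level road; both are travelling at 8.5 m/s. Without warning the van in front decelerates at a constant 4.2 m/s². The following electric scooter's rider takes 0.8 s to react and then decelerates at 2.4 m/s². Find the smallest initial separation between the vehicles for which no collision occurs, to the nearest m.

Leader travels v²/(2a_L) = 72.250 / 8.400 = 8.601 m before stopping.
Follower covers v·t_r = 8.5000 × 0.8 = 6.800 m while reacting, then v²/(2a_F) = 72.250 / 4.800 = 15.052 m while braking, for a total of 6.800 + 15.052 = 21.852 m.
Since a_F ≤ a_L and the follower starts braking later, the follower is never slower than the leader, so the closest approach is when both have stopped.
Minimum gap = 21.852 − 8.601 = 13.251 m.

Minimum gap ≈ 13 m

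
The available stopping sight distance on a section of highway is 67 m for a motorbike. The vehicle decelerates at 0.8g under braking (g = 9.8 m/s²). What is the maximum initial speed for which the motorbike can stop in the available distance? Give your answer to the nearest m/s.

Maximum speed ≈ 32 m/s

a = 0.8 × 9.8 = 7.840 m/s².
v²/(2a) = d ⇒ v = √(2 × 7.840 × 67) = √1050.56 = 32.4123 m/s.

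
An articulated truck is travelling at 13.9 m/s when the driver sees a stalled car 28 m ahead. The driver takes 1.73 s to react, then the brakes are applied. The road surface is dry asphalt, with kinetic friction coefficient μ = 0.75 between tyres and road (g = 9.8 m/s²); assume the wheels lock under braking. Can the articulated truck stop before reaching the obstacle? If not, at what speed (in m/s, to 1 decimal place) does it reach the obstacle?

No — it strikes the obstacle at 11.6 m/s

a = μg = 0.75 × 9.8 = 7.350 m/s².
Reaction distance = 13.9000 × 1.73 = 24.047 m.
Braking distance needed to stop: v²/(2a) = 193.210 / 14.700 = 13.144 m, so total needed = 24.047 + 13.144 = 37.191 m > 28 m — it cannot stop.
Distance remaining when braking begins: 28 − 24.047 = 3.953 m.
v² = v₀² − 2a·d = 193.210 − 2 × 7.350 × 3.953 = 135.101 m²/s².
v = √135.101 = 11.623 m/s.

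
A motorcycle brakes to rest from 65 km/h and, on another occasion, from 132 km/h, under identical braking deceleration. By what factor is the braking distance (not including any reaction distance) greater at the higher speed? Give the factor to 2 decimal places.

Braking distance d = v²/(2a), so with a fixed, d ∝ v².
Factor = (132/65)² = 2.0308² = 4.1241.

Factor ≈ 4.12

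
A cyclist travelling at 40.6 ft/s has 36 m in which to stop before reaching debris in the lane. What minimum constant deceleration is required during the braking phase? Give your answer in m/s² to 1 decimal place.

40.6 ft/s × 0.3048 = 12.3749 m/s.
v² = 2a·d ⇒ a = v²/(2d) = 12.3749² / (2 × 36.000) = 153.138 / 72.000 = 2.1269 m/s².

Required deceleration ≈ 2.1 m/s²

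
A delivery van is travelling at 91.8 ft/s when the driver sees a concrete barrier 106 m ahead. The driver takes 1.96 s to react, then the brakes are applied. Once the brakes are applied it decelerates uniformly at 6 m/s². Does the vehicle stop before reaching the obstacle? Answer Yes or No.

91.8 ft/s × 0.3048 = 27.9806 m/s.
Reaction distance = 27.9806 × 1.96 = 54.842 m.
Braking distance = v²/(2a) = 782.914 / 12.000 = 65.243 m.
Total stopping distance = 54.842 + 65.243 = 120.085 m, vs 106 m available — it cannot stop in time and overshoots by 120.085 − 106 = 14.085 m.

No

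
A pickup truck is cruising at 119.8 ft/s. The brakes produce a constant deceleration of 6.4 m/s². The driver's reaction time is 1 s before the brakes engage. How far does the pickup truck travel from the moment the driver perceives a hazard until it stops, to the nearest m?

Total stopping distance ≈ 141 m

119.8 ft/s × 0.3048 = 36.5150 m/s.
Reaction distance = v·t_r = 36.5150 × 1 = 36.515 m.
Braking distance = v²/(2a) = 36.5150² / (2 × 6.400) = 1333.345 / 12.800 = 104.168 m.
Total = 36.515 + 104.168 = 140.683 m.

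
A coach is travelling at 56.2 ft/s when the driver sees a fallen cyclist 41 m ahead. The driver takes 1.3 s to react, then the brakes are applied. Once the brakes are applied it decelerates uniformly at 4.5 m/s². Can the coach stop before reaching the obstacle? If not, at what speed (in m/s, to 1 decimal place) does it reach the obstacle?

No — it strikes the obstacle at 11.2 m/s

56.2 ft/s × 0.3048 = 17.1298 m/s.
Reaction distance = 17.1298 × 1.3 = 22.269 m.
Braking distance needed to stop: v²/(2a) = 293.430 / 9.000 = 32.603 m, so total needed = 22.269 + 32.603 = 54.872 m > 41 m — it cannot stop.
Distance remaining when braking begins: 41 − 22.269 = 18.731 m.
v² = v₀² − 2a·d = 293.430 − 2 × 4.500 × 18.731 = 124.851 m²/s².
v = √124.851 = 11.174 m/s.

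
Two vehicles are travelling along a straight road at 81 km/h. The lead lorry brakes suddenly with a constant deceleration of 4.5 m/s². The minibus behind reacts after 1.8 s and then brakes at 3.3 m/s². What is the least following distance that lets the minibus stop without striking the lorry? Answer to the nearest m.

Minimum gap ≈ 61 m

81 km/h ÷ 3.6 = 22.5000 m/s.
Leader travels v²/(2a_L) = 506.250 / 9.000 = 56.250 m before stopping.
Follower covers v·t_r = 22.5000 × 1.8 = 40.500 m while reacting, then v²/(2a_F) = 506.250 / 6.600 = 76.705 m while braking, for a total of 40.500 + 76.705 = 117.205 m.
Since a_F ≤ a_L and the follower starts braking later, the follower is never slower than the leader, so the closest approach is when both have stopped.
Minimum gap = 117.205 − 56.250 = 60.955 m.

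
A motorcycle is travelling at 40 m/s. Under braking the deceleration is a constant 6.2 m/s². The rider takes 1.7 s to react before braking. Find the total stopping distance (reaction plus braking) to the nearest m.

Reaction distance = v·t_r = 40.0000 × 1.7 = 68.000 m.
Braking distance = v²/(2a) = 40.0000² / (2 × 6.200) = 1600.000 / 12.400 = 129.032 m.
Total = 68.000 + 129.032 = 197.032 m.

Total stopping distance ≈ 197 m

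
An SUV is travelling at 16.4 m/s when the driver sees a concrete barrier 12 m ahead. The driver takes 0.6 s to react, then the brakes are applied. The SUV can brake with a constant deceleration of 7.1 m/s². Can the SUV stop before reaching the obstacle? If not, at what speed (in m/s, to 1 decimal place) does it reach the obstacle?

No — it strikes the obstacle at 15.4 m/s

Reaction distance = 16.4000 × 0.6 = 9.840 m.
Braking distance needed to stop: v²/(2a) = 268.960 / 14.200 = 18.941 m, so total needed = 9.840 + 18.941 = 28.781 m > 12 m — it cannot stop.
Distance remaining when braking begins: 12 − 9.840 = 2.160 m.
v² = v₀² − 2a·d = 268.960 − 2 × 7.100 × 2.160 = 238.288 m²/s².
v = √238.288 = 15.437 m/s.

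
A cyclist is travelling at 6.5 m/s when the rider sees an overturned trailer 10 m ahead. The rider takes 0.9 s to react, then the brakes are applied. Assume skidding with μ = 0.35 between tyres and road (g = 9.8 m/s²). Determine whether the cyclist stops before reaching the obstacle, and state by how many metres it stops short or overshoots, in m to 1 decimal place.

a = μg = 0.35 × 9.8 = 3.430 m/s².
Reaction distance = 6.5000 × 0.9 = 5.850 m.
Braking distance = v²/(2a) = 42.250 / 6.860 = 6.159 m.
Total stopping distance = 5.850 + 6.159 = 12.009 m, vs 10 m available — it cannot stop in time and overshoots by 12.009 − 10 = 2.009 m.

No — it overshoots by 2.0 m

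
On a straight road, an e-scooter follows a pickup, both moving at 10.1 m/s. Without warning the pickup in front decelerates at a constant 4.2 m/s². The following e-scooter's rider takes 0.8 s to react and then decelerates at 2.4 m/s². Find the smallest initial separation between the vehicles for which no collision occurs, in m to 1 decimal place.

Leader travels v²/(2a_L) = 102.010 / 8.400 = 12.144 m before stopping.
Follower covers v·t_r = 10.1000 × 0.8 = 8.080 m while reacting, then v²/(2a_F) = 102.010 / 4.800 = 21.252 m while braking, for a total of 8.080 + 21.252 = 29.332 m.
Since a_F ≤ a_L and the follower starts braking later, the follower is never slower than the leader, so the closest approach is when both have stopped.
Minimum gap = 29.332 − 12.144 = 17.188 m.

Minimum gap ≈ 17.2 m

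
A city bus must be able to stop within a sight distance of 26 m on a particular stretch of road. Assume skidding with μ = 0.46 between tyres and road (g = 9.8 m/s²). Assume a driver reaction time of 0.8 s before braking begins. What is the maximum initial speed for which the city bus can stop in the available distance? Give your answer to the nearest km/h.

a = μg = 0.46 × 9.8 = 4.508 m/s².
Stopping distance: v·t_r + v²/(2a) = 26 with t_r = 0.8 s and a = 4.508 m/s².
So v² + 7.213 v − 234.42 = 0.
Positive root: v = −a·t_r + √((a·t_r)² + 2a·d) = −3.606 + √(13.003 + 234.42) = 12.1237 m/s.
12.1237 m/s × 3.6 = 43.645 km/h.

Maximum speed ≈ 44 km/h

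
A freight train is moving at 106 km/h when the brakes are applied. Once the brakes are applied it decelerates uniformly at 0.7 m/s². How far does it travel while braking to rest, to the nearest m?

106 km/h ÷ 3.6 = 29.4444 m/s.
Braking distance = v²/(2a) = 29.4444² / (2 × 0.700) = 866.973 / 1.400 = 619.266 m.

Braking distance ≈ 619 m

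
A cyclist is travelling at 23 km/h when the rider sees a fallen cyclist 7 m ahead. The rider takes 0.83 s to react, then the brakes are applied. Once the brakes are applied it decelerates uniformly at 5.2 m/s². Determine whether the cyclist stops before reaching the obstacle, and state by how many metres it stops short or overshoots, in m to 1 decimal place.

23 km/h ÷ 3.6 = 6.3889 m/s.
Reaction distance = 6.3889 × 0.83 = 5.303 m.
Braking distance = v²/(2a) = 40.818 / 10.400 = 3.925 m.
Total stopping distance = 5.303 + 3.925 = 9.228 m, vs 7 m available — it cannot stop in time and overshoots by 9.228 − 7 = 2.228 m.

No — it overshoots by 2.2 m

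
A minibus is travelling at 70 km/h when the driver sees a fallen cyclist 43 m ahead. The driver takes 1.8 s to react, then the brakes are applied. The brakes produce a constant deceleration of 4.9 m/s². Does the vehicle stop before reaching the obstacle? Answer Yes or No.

No

70 km/h ÷ 3.6 = 19.4444 m/s.
Reaction distance = 19.4444 × 1.8 = 35.000 m.
Braking distance = v²/(2a) = 378.085 / 9.800 = 38.580 m.
Total stopping distance = 35.000 + 38.580 = 73.580 m, vs 43 m available — it cannot stop in time and overshoots by 73.580 − 43 = 30.580 m.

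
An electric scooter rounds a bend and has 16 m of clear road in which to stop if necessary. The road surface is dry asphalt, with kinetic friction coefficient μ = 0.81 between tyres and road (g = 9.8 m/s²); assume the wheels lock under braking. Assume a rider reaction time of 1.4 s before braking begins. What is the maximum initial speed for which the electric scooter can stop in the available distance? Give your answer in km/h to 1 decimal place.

a = μg = 0.81 × 9.8 = 7.938 m/s².
Stopping distance: v·t_r + v²/(2a) = 16 with t_r = 1.4 s and a = 7.938 m/s².
So v² + 22.226 v − 254.02 = 0.
Positive root: v = −a·t_r + √((a·t_r)² + 2a·d) = −11.113 + √(123.499 + 254.02) = 8.3168 m/s.
8.3168 m/s × 3.6 = 29.940 km/h.

Maximum speed ≈ 29.9 km/h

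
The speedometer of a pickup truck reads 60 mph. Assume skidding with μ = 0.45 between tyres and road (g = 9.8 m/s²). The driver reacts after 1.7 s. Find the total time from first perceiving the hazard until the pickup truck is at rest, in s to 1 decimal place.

Total time ≈ 7.8 s

60 mph × 0.44704 = 26.8224 m/s.
a = μg = 0.45 × 9.8 = 4.410 m/s².
Braking time = v/a = 26.8224 / 4.410 = 6.082 s.
Total = 1.7 + 6.082 = 7.782 s.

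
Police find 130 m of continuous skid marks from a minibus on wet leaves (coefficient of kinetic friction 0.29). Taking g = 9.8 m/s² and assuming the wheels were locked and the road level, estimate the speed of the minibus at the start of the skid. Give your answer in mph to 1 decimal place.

Initial speed ≈ 60.8 mph

Deceleration a = μg = 0.29 × 9.8 = 2.842 m/s².
v = √(2a·d) = √(2 × 2.842 × 130) = √738.920 = 27.1831 m/s.
= 27.1831 ÷ 0.44704 = 60.807 mph.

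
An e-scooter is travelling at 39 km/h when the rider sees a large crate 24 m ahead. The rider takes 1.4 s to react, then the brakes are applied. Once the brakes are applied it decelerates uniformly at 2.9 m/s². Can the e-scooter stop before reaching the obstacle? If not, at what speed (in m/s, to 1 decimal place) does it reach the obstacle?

39 km/h ÷ 3.6 = 10.8333 m/s.
Reaction distance = 10.8333 × 1.4 = 15.167 m.
Braking distance needed to stop: v²/(2a) = 117.360 / 5.800 = 20.234 m, so total needed = 15.167 + 20.234 = 35.401 m > 24 m — it cannot stop.
Distance remaining when braking begins: 24 − 15.167 = 8.833 m.
v² = v₀² − 2a·d = 117.360 − 2 × 2.900 × 8.833 = 66.129 m²/s².
v = √66.129 = 8.132 m/s.

No — it strikes the obstacle at 8.1 m/s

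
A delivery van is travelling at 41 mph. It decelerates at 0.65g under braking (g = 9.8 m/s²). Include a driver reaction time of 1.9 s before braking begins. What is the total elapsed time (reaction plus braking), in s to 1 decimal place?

41 mph × 0.44704 = 18.3286 m/s.
a = 0.65 × 9.8 = 6.370 m/s².
Braking time = v/a = 18.3286 / 6.370 = 2.877 s.
Total = 1.9 + 2.877 = 4.777 s.

Total time ≈ 4.8 s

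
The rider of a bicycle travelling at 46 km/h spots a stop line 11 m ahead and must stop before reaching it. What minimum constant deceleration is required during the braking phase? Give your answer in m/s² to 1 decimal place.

Required deceleration ≈ 7.4 m/s²

46 km/h ÷ 3.6 = 12.7778 m/s.
v² = 2a·d ⇒ a = v²/(2d) = 12.7778² / (2 × 11.000) = 163.272 / 22.000 = 7.4215 m/s².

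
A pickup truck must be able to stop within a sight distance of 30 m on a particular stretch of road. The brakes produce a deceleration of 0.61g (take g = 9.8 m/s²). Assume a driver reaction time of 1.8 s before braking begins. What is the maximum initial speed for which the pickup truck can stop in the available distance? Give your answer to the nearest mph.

a = 0.61 × 9.8 = 5.978 m/s².
Stopping distance: v·t_r + v²/(2a) = 30 with t_r = 1.8 s and a = 5.978 m/s².
So v² + 21.521 v − 358.68 = 0.
Positive root: v = −a·t_r + √((a·t_r)² + 2a·d) = −10.760 + √(115.778 + 358.68) = 11.0221 m/s.
11.0221 m/s ÷ 0.44704 = 24.656 mph.

Maximum speed ≈ 25 mph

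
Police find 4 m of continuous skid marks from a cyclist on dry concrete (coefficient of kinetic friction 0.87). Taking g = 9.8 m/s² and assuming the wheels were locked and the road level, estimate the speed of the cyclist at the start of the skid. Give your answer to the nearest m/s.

Deceleration a = μg = 0.87 × 9.8 = 8.526 m/s².
v = √(2a·d) = √(2 × 8.526 × 4) = √68.208 = 8.2588 m/s.

Initial speed ≈ 8 m/s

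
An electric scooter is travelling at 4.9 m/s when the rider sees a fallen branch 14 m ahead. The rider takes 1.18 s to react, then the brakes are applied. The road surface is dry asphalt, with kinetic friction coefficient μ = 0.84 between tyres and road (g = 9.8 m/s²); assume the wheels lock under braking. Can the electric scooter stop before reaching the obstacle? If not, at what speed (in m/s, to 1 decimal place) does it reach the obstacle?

Yes — it stops about 6.8 m short of the obstacle, so it never reaches it

a = μg = 0.84 × 9.8 = 8.232 m/s².
Reaction distance = 4.9000 × 1.18 = 5.782 m.
Braking distance = v²/(2a) = 24.010 / 16.464 = 1.458 m.
Total stopping distance = 5.782 + 1.458 = 7.240 m, vs 14 m available — it stops with 14 − 7.240 = 6.760 m to spare.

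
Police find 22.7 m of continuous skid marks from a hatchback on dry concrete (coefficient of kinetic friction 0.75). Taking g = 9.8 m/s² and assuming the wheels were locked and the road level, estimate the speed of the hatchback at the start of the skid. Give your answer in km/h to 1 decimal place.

Initial speed ≈ 65.8 km/h

Deceleration a = μg = 0.75 × 9.8 = 7.350 m/s².
v = √(2a·d) = √(2 × 7.350 × 22.7) = √333.690 = 18.2672 m/s.
= 18.2672 × 3.6 = 65.762 km/h.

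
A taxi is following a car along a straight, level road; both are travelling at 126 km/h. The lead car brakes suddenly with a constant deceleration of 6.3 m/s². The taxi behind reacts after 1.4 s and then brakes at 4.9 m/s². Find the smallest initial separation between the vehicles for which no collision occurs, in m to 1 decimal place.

126 km/h ÷ 3.6 = 35.0000 m/s.
Leader travels v²/(2a_L) = 1225.000 / 12.600 = 97.222 m before stopping.
Follower covers v·t_r = 35.0000 × 1.4 = 49.000 m while reacting, then v²/(2a_F) = 1225.000 / 9.800 = 125.000 m while braking, for a total of 49.000 + 125.000 = 174.000 m.
Since a_F ≤ a_L and the follower starts braking later, the follower is never slower than the leader, so the closest approach is when both have stopped.
Minimum gap = 174.000 − 97.222 = 76.778 m.

Minimum gap ≈ 76.8 m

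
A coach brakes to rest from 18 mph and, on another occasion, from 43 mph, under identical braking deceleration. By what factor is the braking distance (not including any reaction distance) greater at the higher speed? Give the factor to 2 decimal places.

Braking distance d = v²/(2a), so with a fixed, d ∝ v².
Factor = (43/18)² = 2.3889² = 5.7068.

Factor ≈ 5.71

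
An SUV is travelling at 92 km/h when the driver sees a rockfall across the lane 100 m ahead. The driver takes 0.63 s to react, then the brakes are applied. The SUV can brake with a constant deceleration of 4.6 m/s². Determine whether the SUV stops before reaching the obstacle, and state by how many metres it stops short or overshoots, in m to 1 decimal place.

92 km/h ÷ 3.6 = 25.5556 m/s.
Reaction distance = 25.5556 × 0.63 = 16.100 m.
Braking distance = v²/(2a) = 653.089 / 9.200 = 70.988 m.
Total stopping distance = 16.100 + 70.988 = 87.088 m, vs 100 m available — it stops with 100 − 87.088 = 12.912 m to spare.

Yes — it stops 12.9 m short of the obstacle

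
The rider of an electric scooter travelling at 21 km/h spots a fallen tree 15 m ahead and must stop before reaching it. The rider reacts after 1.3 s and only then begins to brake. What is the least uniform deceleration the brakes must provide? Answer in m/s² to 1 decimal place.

21 km/h ÷ 3.6 = 5.8333 m/s.
Distance covered during reaction = 5.8333 × 1.3 = 7.583 m.
Distance available for braking: 15 − 7.583 = 7.417 m.
v² = 2a·d ⇒ a = v²/(2d) = 5.8333² / (2 × 7.417) = 34.027 / 14.834 = 2.2939 m/s².

Required deceleration ≈ 2.3 m/s²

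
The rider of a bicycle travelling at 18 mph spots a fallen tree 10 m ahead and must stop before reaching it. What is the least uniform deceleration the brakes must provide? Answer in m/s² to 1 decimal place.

Required deceleration ≈ 3.2 m/s²

18 mph × 0.44704 = 8.0467 m/s.
v² = 2a·d ⇒ a = v²/(2d) = 8.0467² / (2 × 10.000) = 64.749 / 20.000 = 3.2374 m/s².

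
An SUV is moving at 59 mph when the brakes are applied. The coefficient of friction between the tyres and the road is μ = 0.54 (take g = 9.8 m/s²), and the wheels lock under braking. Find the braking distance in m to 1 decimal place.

Braking distance ≈ 65.7 m

59 mph × 0.44704 = 26.3754 m/s.
a = μg = 0.54 × 9.8 = 5.292 m/s².
Braking distance = v²/(2a) = 26.3754² / (2 × 5.292) = 695.662 / 10.584 = 65.728 m.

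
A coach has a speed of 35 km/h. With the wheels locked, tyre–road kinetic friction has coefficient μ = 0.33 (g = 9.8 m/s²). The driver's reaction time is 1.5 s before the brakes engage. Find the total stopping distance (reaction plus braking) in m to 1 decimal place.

35 km/h ÷ 3.6 = 9.7222 m/s.
a = μg = 0.33 × 9.8 = 3.234 m/s².
Reaction distance = v·t_r = 9.7222 × 1.5 = 14.583 m.
Braking distance = v²/(2a) = 9.7222² / (2 × 3.234) = 94.521 / 6.468 = 14.614 m.
Total = 14.583 + 14.614 = 29.197 m.

Total stopping distance ≈ 29.2 m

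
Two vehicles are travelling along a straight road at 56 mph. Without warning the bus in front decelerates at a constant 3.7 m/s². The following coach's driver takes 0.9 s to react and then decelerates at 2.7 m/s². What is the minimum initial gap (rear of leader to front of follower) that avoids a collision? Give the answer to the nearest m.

56 mph × 0.44704 = 25.0342 m/s.
Leader travels v²/(2a_L) = 626.711 / 7.400 = 84.691 m before stopping.
Follower covers v·t_r = 25.0342 × 0.9 = 22.531 m while reacting, then v²/(2a_F) = 626.711 / 5.400 = 116.058 m while braking, for a total of 22.531 + 116.058 = 138.589 m.
Since a_F ≤ a_L and the follower starts braking later, the follower is never slower than the leader, so the closest approach is when both have stopped.
Minimum gap = 138.589 − 84.691 = 53.898 m.

Minimum gap ≈ 54 m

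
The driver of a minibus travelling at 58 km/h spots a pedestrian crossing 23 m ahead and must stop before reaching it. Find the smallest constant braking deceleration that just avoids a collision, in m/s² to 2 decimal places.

58 km/h ÷ 3.6 = 16.1111 m/s.
v² = 2a·d ⇒ a = v²/(2d) = 16.1111² / (2 × 23.000) = 259.568 / 46.000 = 5.6428 m/s².

Required deceleration ≈ 5.64 m/s²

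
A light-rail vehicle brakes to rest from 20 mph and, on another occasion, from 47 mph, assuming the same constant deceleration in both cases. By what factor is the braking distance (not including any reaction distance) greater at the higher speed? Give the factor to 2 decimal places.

Braking distance d = v²/(2a), so with a fixed, d ∝ v².
Factor = (47/20)² = 2.3500² = 5.5225.

Factor ≈ 5.52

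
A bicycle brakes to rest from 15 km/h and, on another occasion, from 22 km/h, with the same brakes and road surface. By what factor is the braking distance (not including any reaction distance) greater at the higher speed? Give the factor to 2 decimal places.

Factor ≈ 2.15

Braking distance d = v²/(2a), so with a fixed, d ∝ v².
Factor = (22/15)² = 1.4667² = 2.1512.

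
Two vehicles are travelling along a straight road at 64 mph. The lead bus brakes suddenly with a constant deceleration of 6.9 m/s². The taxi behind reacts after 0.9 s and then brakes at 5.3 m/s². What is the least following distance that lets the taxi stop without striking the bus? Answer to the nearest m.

64 mph × 0.44704 = 28.6106 m/s.
Leader travels v²/(2a_L) = 818.566 / 13.800 = 59.316 m before stopping.
Follower covers v·t_r = 28.6106 × 0.9 = 25.750 m while reacting, then v²/(2a_F) = 818.566 / 10.600 = 77.223 m while braking, for a total of 25.750 + 77.223 = 102.973 m.
Since a_F ≤ a_L and the follower starts braking later, the follower is never slower than the leader, so the closest approach is when both have stopped.
Minimum gap = 102.973 − 59.316 = 43.657 m.

Minimum gap ≈ 44 m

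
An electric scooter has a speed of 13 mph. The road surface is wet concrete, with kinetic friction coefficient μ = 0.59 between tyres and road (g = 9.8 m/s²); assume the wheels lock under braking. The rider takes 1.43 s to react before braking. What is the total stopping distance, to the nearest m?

13 mph × 0.44704 = 5.8115 m/s.
a = μg = 0.59 × 9.8 = 5.782 m/s².
Reaction distance = v·t_r = 5.8115 × 1.43 = 8.310 m.
Braking distance = v²/(2a) = 5.8115² / (2 × 5.782) = 33.774 / 11.564 = 2.921 m.
Total = 8.310 + 2.921 = 11.231 m.

Total stopping distance ≈ 11 m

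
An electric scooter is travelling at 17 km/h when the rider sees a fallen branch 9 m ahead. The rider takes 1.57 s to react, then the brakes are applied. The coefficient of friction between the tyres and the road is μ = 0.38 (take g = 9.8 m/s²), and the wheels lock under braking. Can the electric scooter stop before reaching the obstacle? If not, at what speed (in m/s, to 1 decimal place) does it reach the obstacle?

No — it strikes the obstacle at 3.2 m/s

17 km/h ÷ 3.6 = 4.7222 m/s.
a = μg = 0.38 × 9.8 = 3.724 m/s².
Reaction distance = 4.7222 × 1.57 = 7.414 m.
Braking distance needed to stop: v²/(2a) = 22.299 / 7.448 = 2.994 m, so total needed = 7.414 + 2.994 = 10.408 m > 9 m — it cannot stop.
Distance remaining when braking begins: 9 − 7.414 = 1.586 m.
v² = v₀² − 2a·d = 22.299 − 2 × 3.724 × 1.586 = 10.486 m²/s².
v = √10.486 = 3.238 m/s.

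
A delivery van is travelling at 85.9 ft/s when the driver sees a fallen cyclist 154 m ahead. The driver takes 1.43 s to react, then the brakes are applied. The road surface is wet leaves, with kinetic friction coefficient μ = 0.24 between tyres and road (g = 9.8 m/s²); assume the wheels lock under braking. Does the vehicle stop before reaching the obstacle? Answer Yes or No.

85.9 ft/s × 0.3048 = 26.1823 m/s.
a = μg = 0.24 × 9.8 = 2.352 m/s².
Reaction distance = 26.1823 × 1.43 = 37.441 m.
Braking distance = v²/(2a) = 685.513 / 4.704 = 145.730 m.
Total stopping distance = 37.441 + 145.730 = 183.171 m, vs 154 m available — it cannot stop in time and overshoots by 183.171 − 154 = 29.171 m.

No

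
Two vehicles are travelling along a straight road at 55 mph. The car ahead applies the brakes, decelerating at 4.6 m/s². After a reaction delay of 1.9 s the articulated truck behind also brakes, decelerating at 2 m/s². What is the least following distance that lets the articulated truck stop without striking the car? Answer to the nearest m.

Minimum gap ≈ 132 m

55 mph × 0.44704 = 24.5872 m/s.
Leader travels v²/(2a_L) = 604.530 / 9.200 = 65.710 m before stopping.
Follower covers v·t_r = 24.5872 × 1.9 = 46.716 m while reacting, then v²/(2a_F) = 604.530 / 4.000 = 151.132 m while braking, for a total of 46.716 + 151.132 = 197.848 m.
Since a_F ≤ a_L and the follower starts braking later, the follower is never slower than the leader, so the closest approach is when both have stopped.
Minimum gap = 197.848 − 65.710 = 132.138 m.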